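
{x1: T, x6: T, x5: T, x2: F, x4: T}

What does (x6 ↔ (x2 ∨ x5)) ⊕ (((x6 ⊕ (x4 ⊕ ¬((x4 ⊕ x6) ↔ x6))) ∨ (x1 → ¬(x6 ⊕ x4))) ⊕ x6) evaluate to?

x2 ∨ x5 = F ∨ T = T
x6 ↔ (x2 ∨ x5) = T ↔ T = T
x4 ⊕ x6 = T ⊕ T = F
(x4 ⊕ x6) ↔ x6 = F ↔ T = F
¬((x4 ⊕ x6) ↔ x6) = ¬F = T
x4 ⊕ ¬((x4 ⊕ x6) ↔ x6) = T ⊕ T = F
x6 ⊕ (x4 ⊕ ¬((x4 ⊕ x6) ↔ x6)) = T ⊕ F = T
x6 ⊕ x4 = T ⊕ T = F
¬(x6 ⊕ x4) = ¬F = T
x1 → ¬(x6 ⊕ x4) = T → T = T
(x6 ⊕ (x4 ⊕ ¬((x4 ⊕ x6) ↔ x6))) ∨ (x1 → ¬(x6 ⊕ x4)) = T ∨ T = T
((x6 ⊕ (x4 ⊕ ¬((x4 ⊕ x6) ↔ x6))) ∨ (x1 → ¬(x6 ⊕ x4))) ⊕ x6 = T ⊕ T = F
(x6 ↔ (x2 ∨ x5)) ⊕ (((x6 ⊕ (x4 ⊕ ¬((x4 ⊕ x6) ↔ x6))) ∨ (x1 → ¬(x6 ⊕ x4))) ⊕ x6) = T ⊕ F = T

T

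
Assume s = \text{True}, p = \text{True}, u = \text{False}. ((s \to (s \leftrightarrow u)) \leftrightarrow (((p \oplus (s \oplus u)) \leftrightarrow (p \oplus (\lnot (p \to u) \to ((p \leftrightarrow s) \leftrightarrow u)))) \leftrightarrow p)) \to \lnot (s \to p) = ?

Substituting s=\text{True}, p=\text{True}, u=\text{False}:
s \leftrightarrow u = \text{True} \leftrightarrow \text{False} = \text{False}
s \to (s \leftrightarrow u) = \text{True} \to \text{False} = \text{False}
s \oplus u = \text{True} \oplus \text{False} = \text{True}
p \oplus (s \oplus u) = \text{True} \oplus \text{True} = \text{False}
p \to u = \text{True} \to \text{False} = \text{False}
\lnot (p \to u) = \lnot \text{False} = \text{True}
p \leftrightarrow s = \text{True} \leftrightarrow \text{True} = \text{True}
(p \leftrightarrow s) \leftrightarrow u = \text{True} \leftrightarrow \text{False} = \text{False}
\lnot (p \to u) \to ((p \leftrightarrow s) \leftrightarrow u) = \text{True} \to \text{False} = \text{False}
p \oplus (\lnot (p \to u) \to ((p \leftrightarrow s) \leftrightarrow u)) = \text{True} \oplus \text{False} = \text{True}
(p \oplus (s \oplus u)) \leftrightarrow (p \oplus (\lnot (p \to u) \to ((p \leftrightarrow s) \leftrightarrow u))) = \text{False} \leftrightarrow \text{True} = \text{False}
((p \oplus (s \oplus u)) \leftrightarrow (p \oplus (\lnot (p \to u) \to ((p \leftrightarrow s) \leftrightarrow u)))) \leftrightarrow p = \text{False} \leftrightarrow \text{True} = \text{False}
(s \to (s \leftrightarrow u)) \leftrightarrow (((p \oplus (s \oplus u)) \leftrightarrow (p \oplus (\lnot (p \to u) \to ((p \leftrightarrow s) \leftrightarrow u)))) \leftrightarrow p) = \text{False} \leftrightarrow \text{False} = \text{True}
s \to p = \text{True} \to \text{True} = \text{True}
\lnot (s \to p) = \lnot \text{True} = \text{False}
((s \to (s \leftrightarrow u)) \leftrightarrow (((p \oplus (s \oplus u)) \leftrightarrow (p \oplus (\lnot (p \to u) \to ((p \leftrightarrow s) \leftrightarrow u)))) \leftrightarrow p)) \to \lnot (s \to p) = \text{True} \to \text{False} = \text{False}

\text{False}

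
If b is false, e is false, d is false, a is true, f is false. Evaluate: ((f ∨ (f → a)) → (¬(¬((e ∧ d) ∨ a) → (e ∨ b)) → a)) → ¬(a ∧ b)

Substituting b=F, e=F, d=F, a=T, f=F:
f → a = F → T = T
f ∨ (f → a) = F ∨ T = T
e ∧ d = F ∧ F = F
(e ∧ d) ∨ a = F ∨ T = T
¬((e ∧ d) ∨ a) = ¬T = F
e ∨ b = F ∨ F = F
¬((e ∧ d) ∨ a) → (e ∨ b) = F → F = T
¬(¬((e ∧ d) ∨ a) → (e ∨ b)) = ¬T = F
¬(¬((e ∧ d) ∨ a) → (e ∨ b)) → a = F → T = T
(f ∨ (f → a)) → (¬(¬((e ∧ d) ∨ a) → (e ∨ b)) → a) = T → T = T
a ∧ b = T ∧ F = F
¬(a ∧ b) = ¬F = T
((f ∨ (f → a)) → (¬(¬((e ∧ d) ∨ a) → (e ∨ b)) → a)) → ¬(a ∧ b) = T → T = T

T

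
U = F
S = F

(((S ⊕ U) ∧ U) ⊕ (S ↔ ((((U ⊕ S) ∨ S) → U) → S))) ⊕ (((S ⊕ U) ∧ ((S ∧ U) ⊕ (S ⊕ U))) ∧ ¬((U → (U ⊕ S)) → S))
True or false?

Substituting U=F, S=F:
S ⊕ U = F ⊕ F = F
(S ⊕ U) ∧ U = F ∧ F = F
U ⊕ S = F ⊕ F = F
(U ⊕ S) ∨ S = F ∨ F = F
((U ⊕ S) ∨ S) → U = F → F = T
(((U ⊕ S) ∨ S) → U) → S = T → F = F
S ↔ ((((U ⊕ S) ∨ S) → U) → S) = F ↔ F = T
((S ⊕ U) ∧ U) ⊕ (S ↔ ((((U ⊕ S) ∨ S) → U) → S)) = F ⊕ T = T
S ⊕ U = F ⊕ F = F
S ∧ U = F ∧ F = F
S ⊕ U = F ⊕ F = F
(S ∧ U) ⊕ (S ⊕ U) = F ⊕ F = F
(S ⊕ U) ∧ ((S ∧ U) ⊕ (S ⊕ U)) = F ∧ F = F
U ⊕ S = F ⊕ F = F
U → (U ⊕ S) = F → F = T
(U → (U ⊕ S)) → S = T → F = F
¬((U → (U ⊕ S)) → S) = ¬F = T
((S ⊕ U) ∧ ((S ∧ U) ⊕ (S ⊕ U))) ∧ ¬((U → (U ⊕ S)) → S) = F ∧ T = F
(((S ⊕ U) ∧ U) ⊕ (S ↔ ((((U ⊕ S) ∨ S) → U) → S))) ⊕ (((S ⊕ U) ∧ ((S ∧ U) ⊕ (S ⊕ U))) ∧ ¬((U → (U ⊕ S)) → S)) = T ⊕ F = T

T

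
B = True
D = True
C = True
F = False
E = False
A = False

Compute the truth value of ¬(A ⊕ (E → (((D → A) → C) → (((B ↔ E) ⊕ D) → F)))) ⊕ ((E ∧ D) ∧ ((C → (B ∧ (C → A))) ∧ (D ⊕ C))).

False

D → A = True → False = False
(D → A) → C = False → True = True
B ↔ E = True ↔ False = False
(B ↔ E) ⊕ D = False ⊕ True = True
((B ↔ E) ⊕ D) → F = True → False = False
((D → A) → C) → (((B ↔ E) ⊕ D) → F) = True → False = False
E → (((D → A) → C) → (((B ↔ E) ⊕ D) → F)) = False → False = True
A ⊕ (E → (((D → A) → C) → (((B ↔ E) ⊕ D) → F))) = False ⊕ True = True
¬(A ⊕ (E → (((D → A) → C) → (((B ↔ E) ⊕ D) → F)))) = ¬True = False
E ∧ D = False ∧ True = False
C → A = True → False = False
B ∧ (C → A) = True ∧ False = False
C → (B ∧ (C → A)) = True → False = False
D ⊕ C = True ⊕ True = False
(C → (B ∧ (C → A))) ∧ (D ⊕ C) = False ∧ False = False
(E ∧ D) ∧ ((C → (B ∧ (C → A))) ∧ (D ⊕ C)) = False ∧ False = False
¬(A ⊕ (E → (((D → A) → C) → (((B ↔ E) ⊕ D) → F)))) ⊕ ((E ∧ D) ∧ ((C → (B ∧ (C → A))) ∧ (D ⊕ C))) = False ⊕ False = False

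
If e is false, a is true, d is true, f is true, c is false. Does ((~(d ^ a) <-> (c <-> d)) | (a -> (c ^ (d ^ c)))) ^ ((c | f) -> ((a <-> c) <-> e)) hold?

d ^ a = 1 ^ 1 = 0
~(d ^ a) = ~0 = 1
c <-> d = 0 <-> 1 = 0
~(d ^ a) <-> (c <-> d) = 1 <-> 0 = 0
d ^ c = 1 ^ 0 = 1
c ^ (d ^ c) = 0 ^ 1 = 1
a -> (c ^ (d ^ c)) = 1 -> 1 = 1
(~(d ^ a) <-> (c <-> d)) | (a -> (c ^ (d ^ c))) = 0 | 1 = 1
c | f = 0 | 1 = 1
a <-> c = 1 <-> 0 = 0
(a <-> c) <-> e = 0 <-> 0 = 1
(c | f) -> ((a <-> c) <-> e) = 1 -> 1 = 1
((~(d ^ a) <-> (c <-> d)) | (a -> (c ^ (d ^ c)))) ^ ((c | f) -> ((a <-> c) <-> e)) = 1 ^ 1 = 0

0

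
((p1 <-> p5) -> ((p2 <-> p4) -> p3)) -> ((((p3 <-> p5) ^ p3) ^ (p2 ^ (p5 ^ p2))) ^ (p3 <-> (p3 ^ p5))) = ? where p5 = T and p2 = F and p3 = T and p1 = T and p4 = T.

p1 <-> p5 = T <-> T = T
p2 <-> p4 = F <-> T = F
(p2 <-> p4) -> p3 = F -> T = T
(p1 <-> p5) -> ((p2 <-> p4) -> p3) = T -> T = T
p3 <-> p5 = T <-> T = T
(p3 <-> p5) ^ p3 = T ^ T = F
p5 ^ p2 = T ^ F = T
p2 ^ (p5 ^ p2) = F ^ T = T
((p3 <-> p5) ^ p3) ^ (p2 ^ (p5 ^ p2)) = F ^ T = T
p3 ^ p5 = T ^ T = F
p3 <-> (p3 ^ p5) = T <-> F = F
(((p3 <-> p5) ^ p3) ^ (p2 ^ (p5 ^ p2))) ^ (p3 <-> (p3 ^ p5)) = T ^ F = T
((p1 <-> p5) -> ((p2 <-> p4) -> p3)) -> ((((p3 <-> p5) ^ p3) ^ (p2 ^ (p5 ^ p2))) ^ (p3 <-> (p3 ^ p5))) = T -> T = T

T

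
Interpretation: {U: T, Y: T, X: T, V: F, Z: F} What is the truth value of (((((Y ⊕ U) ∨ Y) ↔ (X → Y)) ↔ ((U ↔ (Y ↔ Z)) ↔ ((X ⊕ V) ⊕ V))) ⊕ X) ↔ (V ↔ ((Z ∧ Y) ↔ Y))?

Y ⊕ U = T ⊕ T = F
(Y ⊕ U) ∨ Y = F ∨ T = T
X → Y = T → T = T
((Y ⊕ U) ∨ Y) ↔ (X → Y) = T ↔ T = T
Y ↔ Z = T ↔ F = F
U ↔ (Y ↔ Z) = T ↔ F = F
X ⊕ V = T ⊕ F = T
(X ⊕ V) ⊕ V = T ⊕ F = T
(U ↔ (Y ↔ Z)) ↔ ((X ⊕ V) ⊕ V) = F ↔ T = F
(((Y ⊕ U) ∨ Y) ↔ (X → Y)) ↔ ((U ↔ (Y ↔ Z)) ↔ ((X ⊕ V) ⊕ V)) = T ↔ F = F
((((Y ⊕ U) ∨ Y) ↔ (X → Y)) ↔ ((U ↔ (Y ↔ Z)) ↔ ((X ⊕ V) ⊕ V))) ⊕ X = F ⊕ T = T
Z ∧ Y = F ∧ T = F
(Z ∧ Y) ↔ Y = F ↔ T = F
V ↔ ((Z ∧ Y) ↔ Y) = F ↔ F = T
(((((Y ⊕ U) ∨ Y) ↔ (X → Y)) ↔ ((U ↔ (Y ↔ Z)) ↔ ((X ⊕ V) ⊕ V))) ⊕ X) ↔ (V ↔ ((Z ∧ Y) ↔ Y)) = T ↔ T = T

T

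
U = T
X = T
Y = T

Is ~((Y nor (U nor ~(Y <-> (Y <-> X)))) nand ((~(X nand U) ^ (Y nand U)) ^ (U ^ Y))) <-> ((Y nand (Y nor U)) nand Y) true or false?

Y <-> X = T <-> T = T
Y <-> (Y <-> X) = T <-> T = T
~(Y <-> (Y <-> X)) = ~T = F
U nor ~(Y <-> (Y <-> X)) = T nor F = F
Y nor (U nor ~(Y <-> (Y <-> X))) = T nor F = F
X nand U = T nand T = F
~(X nand U) = ~F = T
Y nand U = T nand T = F
~(X nand U) ^ (Y nand U) = T ^ F = T
U ^ Y = T ^ T = F
(~(X nand U) ^ (Y nand U)) ^ (U ^ Y) = T ^ F = T
(Y nor (U nor ~(Y <-> (Y <-> X)))) nand ((~(X nand U) ^ (Y nand U)) ^ (U ^ Y)) = F nand T = T
~((Y nor (U nor ~(Y <-> (Y <-> X)))) nand ((~(X nand U) ^ (Y nand U)) ^ (U ^ Y))) = ~T = F
Y nor U = T nor T = F
Y nand (Y nor U) = T nand F = T
(Y nand (Y nor U)) nand Y = T nand T = F
~((Y nor (U nor ~(Y <-> (Y <-> X)))) nand ((~(X nand U) ^ (Y nand U)) ^ (U ^ Y))) <-> ((Y nand (Y nor U)) nand Y) = F <-> F = T

T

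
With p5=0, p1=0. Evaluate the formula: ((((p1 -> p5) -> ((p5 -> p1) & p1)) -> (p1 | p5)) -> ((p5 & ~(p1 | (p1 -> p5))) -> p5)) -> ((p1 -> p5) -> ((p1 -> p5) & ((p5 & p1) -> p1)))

1

p1 -> p5 = 0 -> 0 = 1
p5 -> p1 = 0 -> 0 = 1
(p5 -> p1) & p1 = 1 & 0 = 0
(p1 -> p5) -> ((p5 -> p1) & p1) = 1 -> 0 = 0
p1 | p5 = 0 | 0 = 0
((p1 -> p5) -> ((p5 -> p1) & p1)) -> (p1 | p5) = 0 -> 0 = 1
p1 -> p5 = 0 -> 0 = 1
p1 | (p1 -> p5) = 0 | 1 = 1
~(p1 | (p1 -> p5)) = ~1 = 0
p5 & ~(p1 | (p1 -> p5)) = 0 & 0 = 0
(p5 & ~(p1 | (p1 -> p5))) -> p5 = 0 -> 0 = 1
(((p1 -> p5) -> ((p5 -> p1) & p1)) -> (p1 | p5)) -> ((p5 & ~(p1 | (p1 -> p5))) -> p5) = 1 -> 1 = 1
p1 -> p5 = 0 -> 0 = 1
p1 -> p5 = 0 -> 0 = 1
p5 & p1 = 0 & 0 = 0
(p5 & p1) -> p1 = 0 -> 0 = 1
(p1 -> p5) & ((p5 & p1) -> p1) = 1 & 1 = 1
(p1 -> p5) -> ((p1 -> p5) & ((p5 & p1) -> p1)) = 1 -> 1 = 1
((((p1 -> p5) -> ((p5 -> p1) & p1)) -> (p1 | p5)) -> ((p5 & ~(p1 | (p1 -> p5))) -> p5)) -> ((p1 -> p5) -> ((p1 -> p5) & ((p5 & p1) -> p1))) = 1 -> 1 = 1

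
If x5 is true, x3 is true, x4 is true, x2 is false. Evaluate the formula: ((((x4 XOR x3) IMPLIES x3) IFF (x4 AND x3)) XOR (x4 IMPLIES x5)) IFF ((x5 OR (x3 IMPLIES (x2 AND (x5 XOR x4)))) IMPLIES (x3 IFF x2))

Substituting x5=true, x3=true, x4=true, x2=false:
x4 XOR x3 = true XOR true = false
(x4 XOR x3) IMPLIES x3 = false IMPLIES true = true
x4 AND x3 = true AND true = true
((x4 XOR x3) IMPLIES x3) IFF (x4 AND x3) = true IFF true = true
x4 IMPLIES x5 = true IMPLIES true = true
(((x4 XOR x3) IMPLIES x3) IFF (x4 AND x3)) XOR (x4 IMPLIES x5) = true XOR true = false
x5 XOR x4 = true XOR true = false
x2 AND (x5 XOR x4) = false AND false = false
x3 IMPLIES (x2 AND (x5 XOR x4)) = true IMPLIES false = false
x5 OR (x3 IMPLIES (x2 AND (x5 XOR x4))) = true OR false = true
x3 IFF x2 = true IFF false = false
(x5 OR (x3 IMPLIES (x2 AND (x5 XOR x4)))) IMPLIES (x3 IFF x2) = true IMPLIES false = false
((((x4 XOR x3) IMPLIES x3) IFF (x4 AND x3)) XOR (x4 IMPLIES x5)) IFF ((x5 OR (x3 IMPLIES (x2 AND (x5 XOR x4)))) IMPLIES (x3 IFF x2)) = false IFF false = true

true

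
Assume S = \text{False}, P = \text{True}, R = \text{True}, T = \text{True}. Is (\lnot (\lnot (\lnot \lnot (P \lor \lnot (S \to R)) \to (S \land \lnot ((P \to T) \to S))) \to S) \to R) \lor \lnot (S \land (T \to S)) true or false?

Substituting S=\text{False}, P=\text{True}, R=\text{True}, T=\text{True}:
S \to R = \text{False} \to \text{True} = \text{True}
\lnot (S \to R) = \lnot \text{True} = \text{False}
P \lor \lnot (S \to R) = \text{True} \lor \text{False} = \text{True}
\lnot (P \lor \lnot (S \to R)) = \lnot \text{True} = \text{False}
\lnot \lnot (P \lor \lnot (S \to R)) = \lnot \text{False} = \text{True}
P \to T = \text{True} \to \text{True} = \text{True}
(P \to T) \to S = \text{True} \to \text{False} = \text{False}
\lnot ((P \to T) \to S) = \lnot \text{False} = \text{True}
S \land \lnot ((P \to T) \to S) = \text{False} \land \text{True} = \text{False}
\lnot \lnot (P \lor \lnot (S \to R)) \to (S \land \lnot ((P \to T) \to S)) = \text{True} \to \text{False} = \text{False}
\lnot (\lnot \lnot (P \lor \lnot (S \to R)) \to (S \land \lnot ((P \to T) \to S))) = \lnot \text{False} = \text{True}
\lnot (\lnot \lnot (P \lor \lnot (S \to R)) \to (S \land \lnot ((P \to T) \to S))) \to S = \text{True} \to \text{False} = \text{False}
\lnot (\lnot (\lnot \lnot (P \lor \lnot (S \to R)) \to (S \land \lnot ((P \to T) \to S))) \to S) = \lnot \text{False} = \text{True}
\lnot (\lnot (\lnot \lnot (P \lor \lnot (S \to R)) \to (S \land \lnot ((P \to T) \to S))) \to S) \to R = \text{True} \to \text{True} = \text{True}
T \to S = \text{True} \to \text{False} = \text{False}
S \land (T \to S) = \text{False} \land \text{False} = \text{False}
\lnot (S \land (T \to S)) = \lnot \text{False} = \text{True}
(\lnot (\lnot (\lnot \lnot (P \lor \lnot (S \to R)) \to (S \land \lnot ((P \to T) \to S))) \to S) \to R) \lor \lnot (S \land (T \to S)) = \text{True} \lor \text{True} = \text{True}

\text{True}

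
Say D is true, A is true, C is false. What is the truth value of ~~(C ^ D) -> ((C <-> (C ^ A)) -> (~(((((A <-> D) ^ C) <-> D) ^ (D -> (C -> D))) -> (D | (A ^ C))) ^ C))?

1

C ^ D = 0 ^ 1 = 1
~(C ^ D) = ~1 = 0
~~(C ^ D) = ~0 = 1
C ^ A = 0 ^ 1 = 1
C <-> (C ^ A) = 0 <-> 1 = 0
A <-> D = 1 <-> 1 = 1
(A <-> D) ^ C = 1 ^ 0 = 1
((A <-> D) ^ C) <-> D = 1 <-> 1 = 1
C -> D = 0 -> 1 = 1
D -> (C -> D) = 1 -> 1 = 1
(((A <-> D) ^ C) <-> D) ^ (D -> (C -> D)) = 1 ^ 1 = 0
A ^ C = 1 ^ 0 = 1
D | (A ^ C) = 1 | 1 = 1
((((A <-> D) ^ C) <-> D) ^ (D -> (C -> D))) -> (D | (A ^ C)) = 0 -> 1 = 1
~(((((A <-> D) ^ C) <-> D) ^ (D -> (C -> D))) -> (D | (A ^ C))) = ~1 = 0
~(((((A <-> D) ^ C) <-> D) ^ (D -> (C -> D))) -> (D | (A ^ C))) ^ C = 0 ^ 0 = 0
(C <-> (C ^ A)) -> (~(((((A <-> D) ^ C) <-> D) ^ (D -> (C -> D))) -> (D | (A ^ C))) ^ C) = 0 -> 0 = 1
~~(C ^ D) -> ((C <-> (C ^ A)) -> (~(((((A <-> D) ^ C) <-> D) ^ (D -> (C -> D))) -> (D | (A ^ C))) ^ C)) = 1 -> 1 = 1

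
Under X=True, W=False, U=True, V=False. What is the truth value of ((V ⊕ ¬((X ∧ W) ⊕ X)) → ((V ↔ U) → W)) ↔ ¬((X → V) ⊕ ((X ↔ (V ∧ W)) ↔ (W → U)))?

True

X ∧ W = True ∧ False = False
(X ∧ W) ⊕ X = False ⊕ True = True
¬((X ∧ W) ⊕ X) = ¬True = False
V ⊕ ¬((X ∧ W) ⊕ X) = False ⊕ False = False
V ↔ U = False ↔ True = False
(V ↔ U) → W = False → False = True
(V ⊕ ¬((X ∧ W) ⊕ X)) → ((V ↔ U) → W) = False → True = True
X → V = True → False = False
V ∧ W = False ∧ False = False
X ↔ (V ∧ W) = True ↔ False = False
W → U = False → True = True
(X ↔ (V ∧ W)) ↔ (W → U) = False ↔ True = False
(X → V) ⊕ ((X ↔ (V ∧ W)) ↔ (W → U)) = False ⊕ False = False
¬((X → V) ⊕ ((X ↔ (V ∧ W)) ↔ (W → U))) = ¬False = True
((V ⊕ ¬((X ∧ W) ⊕ X)) → ((V ↔ U) → W)) ↔ ¬((X → V) ⊕ ((X ↔ (V ∧ W)) ↔ (W → U))) = True ↔ True = True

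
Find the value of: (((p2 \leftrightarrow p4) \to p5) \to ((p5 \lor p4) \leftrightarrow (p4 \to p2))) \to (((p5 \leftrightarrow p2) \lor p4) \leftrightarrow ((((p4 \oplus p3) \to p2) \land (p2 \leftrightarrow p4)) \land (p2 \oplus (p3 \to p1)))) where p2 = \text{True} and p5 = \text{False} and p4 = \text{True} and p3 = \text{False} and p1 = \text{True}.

p2 \leftrightarrow p4 = \text{True} \leftrightarrow \text{True} = \text{True}
(p2 \leftrightarrow p4) \to p5 = \text{True} \to \text{False} = \text{False}
p5 \lor p4 = \text{False} \lor \text{True} = \text{True}
p4 \to p2 = \text{True} \to \text{True} = \text{True}
(p5 \lor p4) \leftrightarrow (p4 \to p2) = \text{True} \leftrightarrow \text{True} = \text{True}
((p2 \leftrightarrow p4) \to p5) \to ((p5 \lor p4) \leftrightarrow (p4 \to p2)) = \text{False} \to \text{True} = \text{True}
p5 \leftrightarrow p2 = \text{False} \leftrightarrow \text{True} = \text{False}
(p5 \leftrightarrow p2) \lor p4 = \text{False} \lor \text{True} = \text{True}
p4 \oplus p3 = \text{True} \oplus \text{False} = \text{True}
(p4 \oplus p3) \to p2 = \text{True} \to \text{True} = \text{True}
p2 \leftrightarrow p4 = \text{True} \leftrightarrow \text{True} = \text{True}
((p4 \oplus p3) \to p2) \land (p2 \leftrightarrow p4) = \text{True} \land \text{True} = \text{True}
p3 \to p1 = \text{False} \to \text{True} = \text{True}
p2 \oplus (p3 \to p1) = \text{True} \oplus \text{True} = \text{False}
(((p4 \oplus p3) \to p2) \land (p2 \leftrightarrow p4)) \land (p2 \oplus (p3 \to p1)) = \text{True} \land \text{False} = \text{False}
((p5 \leftrightarrow p2) \lor p4) \leftrightarrow ((((p4 \oplus p3) \to p2) \land (p2 \leftrightarrow p4)) \land (p2 \oplus (p3 \to p1))) = \text{True} \leftrightarrow \text{False} = \text{False}
(((p2 \leftrightarrow p4) \to p5) \to ((p5 \lor p4) \leftrightarrow (p4 \to p2))) \to (((p5 \leftrightarrow p2) \lor p4) \leftrightarrow ((((p4 \oplus p3) \to p2) \land (p2 \leftrightarrow p4)) \land (p2 \oplus (p3 \to p1)))) = \text{True} \to \text{False} = \text{False}

\text{False}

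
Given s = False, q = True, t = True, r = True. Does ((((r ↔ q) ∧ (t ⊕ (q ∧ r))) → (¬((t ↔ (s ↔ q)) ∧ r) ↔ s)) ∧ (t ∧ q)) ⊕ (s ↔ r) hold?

True

Substituting s=False, q=True, t=True, r=True:
r ↔ q = True ↔ True = True
q ∧ r = True ∧ True = True
t ⊕ (q ∧ r) = True ⊕ True = False
(r ↔ q) ∧ (t ⊕ (q ∧ r)) = True ∧ False = False
s ↔ q = False ↔ True = False
t ↔ (s ↔ q) = True ↔ False = False
(t ↔ (s ↔ q)) ∧ r = False ∧ True = False
¬((t ↔ (s ↔ q)) ∧ r) = ¬False = True
¬((t ↔ (s ↔ q)) ∧ r) ↔ s = True ↔ False = False
((r ↔ q) ∧ (t ⊕ (q ∧ r))) → (¬((t ↔ (s ↔ q)) ∧ r) ↔ s) = False → False = True
t ∧ q = True ∧ True = True
(((r ↔ q) ∧ (t ⊕ (q ∧ r))) → (¬((t ↔ (s ↔ q)) ∧ r) ↔ s)) ∧ (t ∧ q) = True ∧ True = True
s ↔ r = False ↔ True = False
((((r ↔ q) ∧ (t ⊕ (q ∧ r))) → (¬((t ↔ (s ↔ q)) ∧ r) ↔ s)) ∧ (t ∧ q)) ⊕ (s ↔ r) = True ⊕ False = True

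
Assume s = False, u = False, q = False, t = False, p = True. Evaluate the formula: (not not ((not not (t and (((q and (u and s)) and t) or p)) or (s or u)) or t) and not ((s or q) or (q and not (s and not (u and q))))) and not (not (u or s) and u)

u and s = False and False = False
q and (u and s) = False and False = False
(q and (u and s)) and t = False and False = False
((q and (u and s)) and t) or p = False or True = True
t and (((q and (u and s)) and t) or p) = False and True = False
not (t and (((q and (u and s)) and t) or p)) = not False = True
not not (t and (((q and (u and s)) and t) or p)) = not True = False
s or u = False or False = False
not not (t and (((q and (u and s)) and t) or p)) or (s or u) = False or False = False
(not not (t and (((q and (u and s)) and t) or p)) or (s or u)) or t = False or False = False
not ((not not (t and (((q and (u and s)) and t) or p)) or (s or u)) or t) = not False = True
not not ((not not (t and (((q and (u and s)) and t) or p)) or (s or u)) or t) = not True = False
s or q = False or False = False
u and q = False and False = False
not (u and q) = not False = True
s and not (u and q) = False and True = False
not (s and not (u and q)) = not False = True
q and not (s and not (u and q)) = False and True = False
(s or q) or (q and not (s and not (u and q))) = False or False = False
not ((s or q) or (q and not (s and not (u and q)))) = not False = True
not not ((not not (t and (((q and (u and s)) and t) or p)) or (s or u)) or t) and not ((s or q) or (q and not (s and not (u and q)))) = False and True = False
u or s = False or False = False
not (u or s) = not False = True
not (u or s) and u = True and False = False
not (not (u or s) and u) = not False = True
(not not ((not not (t and (((q and (u and s)) and t) or p)) or (s or u)) or t) and not ((s or q) or (q and not (s and not (u and q))))) and not (not (u or s) and u) = False and True = False

False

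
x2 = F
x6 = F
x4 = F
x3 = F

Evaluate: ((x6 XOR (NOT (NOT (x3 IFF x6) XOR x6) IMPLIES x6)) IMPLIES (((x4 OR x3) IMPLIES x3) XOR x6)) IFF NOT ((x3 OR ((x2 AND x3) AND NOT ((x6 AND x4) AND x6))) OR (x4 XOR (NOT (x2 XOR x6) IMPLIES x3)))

T

x3 IFF x6 = F IFF F = T
NOT (x3 IFF x6) = NOT T = F
NOT (x3 IFF x6) XOR x6 = F XOR F = F
NOT (NOT (x3 IFF x6) XOR x6) = NOT F = T
NOT (NOT (x3 IFF x6) XOR x6) IMPLIES x6 = T IMPLIES F = F
x6 XOR (NOT (NOT (x3 IFF x6) XOR x6) IMPLIES x6) = F XOR F = F
x4 OR x3 = F OR F = F
(x4 OR x3) IMPLIES x3 = F IMPLIES F = T
((x4 OR x3) IMPLIES x3) XOR x6 = T XOR F = T
(x6 XOR (NOT (NOT (x3 IFF x6) XOR x6) IMPLIES x6)) IMPLIES (((x4 OR x3) IMPLIES x3) XOR x6) = F IMPLIES T = T
x2 AND x3 = F AND F = F
x6 AND x4 = F AND F = F
(x6 AND x4) AND x6 = F AND F = F
NOT ((x6 AND x4) AND x6) = NOT F = T
(x2 AND x3) AND NOT ((x6 AND x4) AND x6) = F AND T = F
x3 OR ((x2 AND x3) AND NOT ((x6 AND x4) AND x6)) = F OR F = F
x2 XOR x6 = F XOR F = F
NOT (x2 XOR x6) = NOT F = T
NOT (x2 XOR x6) IMPLIES x3 = T IMPLIES F = F
x4 XOR (NOT (x2 XOR x6) IMPLIES x3) = F XOR F = F
(x3 OR ((x2 AND x3) AND NOT ((x6 AND x4) AND x6))) OR (x4 XOR (NOT (x2 XOR x6) IMPLIES x3)) = F OR F = F
NOT ((x3 OR ((x2 AND x3) AND NOT ((x6 AND x4) AND x6))) OR (x4 XOR (NOT (x2 XOR x6) IMPLIES x3))) = NOT F = T
((x6 XOR (NOT (NOT (x3 IFF x6) XOR x6) IMPLIES x6)) IMPLIES (((x4 OR x3) IMPLIES x3) XOR x6)) IFF NOT ((x3 OR ((x2 AND x3) AND NOT ((x6 AND x4) AND x6))) OR (x4 XOR (NOT (x2 XOR x6) IMPLIES x3))) = T IFF T = T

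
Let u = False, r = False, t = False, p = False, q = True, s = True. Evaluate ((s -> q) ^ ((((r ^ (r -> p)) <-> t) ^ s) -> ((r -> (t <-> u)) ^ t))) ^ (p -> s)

s -> q = True -> True = True
r -> p = False -> False = True
r ^ (r -> p) = False ^ True = True
(r ^ (r -> p)) <-> t = True <-> False = False
((r ^ (r -> p)) <-> t) ^ s = False ^ True = True
t <-> u = False <-> False = True
r -> (t <-> u) = False -> True = True
(r -> (t <-> u)) ^ t = True ^ False = True
(((r ^ (r -> p)) <-> t) ^ s) -> ((r -> (t <-> u)) ^ t) = True -> True = True
(s -> q) ^ ((((r ^ (r -> p)) <-> t) ^ s) -> ((r -> (t <-> u)) ^ t)) = True ^ True = False
p -> s = False -> True = True
((s -> q) ^ ((((r ^ (r -> p)) <-> t) ^ s) -> ((r -> (t <-> u)) ^ t))) ^ (p -> s) = False ^ True = True

True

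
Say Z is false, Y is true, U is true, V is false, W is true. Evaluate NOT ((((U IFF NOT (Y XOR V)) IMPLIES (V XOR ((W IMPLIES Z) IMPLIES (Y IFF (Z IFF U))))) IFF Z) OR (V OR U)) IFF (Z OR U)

F

Substituting Z=F, Y=T, U=T, V=F, W=T:
Y XOR V = T XOR F = T
NOT (Y XOR V) = NOT T = F
U IFF NOT (Y XOR V) = T IFF F = F
W IMPLIES Z = T IMPLIES F = F
Z IFF U = F IFF T = F
Y IFF (Z IFF U) = T IFF F = F
(W IMPLIES Z) IMPLIES (Y IFF (Z IFF U)) = F IMPLIES F = T
V XOR ((W IMPLIES Z) IMPLIES (Y IFF (Z IFF U))) = F XOR T = T
(U IFF NOT (Y XOR V)) IMPLIES (V XOR ((W IMPLIES Z) IMPLIES (Y IFF (Z IFF U)))) = F IMPLIES T = T
((U IFF NOT (Y XOR V)) IMPLIES (V XOR ((W IMPLIES Z) IMPLIES (Y IFF (Z IFF U))))) IFF Z = T IFF F = F
V OR U = F OR T = T
(((U IFF NOT (Y XOR V)) IMPLIES (V XOR ((W IMPLIES Z) IMPLIES (Y IFF (Z IFF U))))) IFF Z) OR (V OR U) = F OR T = T
NOT ((((U IFF NOT (Y XOR V)) IMPLIES (V XOR ((W IMPLIES Z) IMPLIES (Y IFF (Z IFF U))))) IFF Z) OR (V OR U)) = NOT T = F
Z OR U = F OR T = T
NOT ((((U IFF NOT (Y XOR V)) IMPLIES (V XOR ((W IMPLIES Z) IMPLIES (Y IFF (Z IFF U))))) IFF Z) OR (V OR U)) IFF (Z OR U) = F IFF T = F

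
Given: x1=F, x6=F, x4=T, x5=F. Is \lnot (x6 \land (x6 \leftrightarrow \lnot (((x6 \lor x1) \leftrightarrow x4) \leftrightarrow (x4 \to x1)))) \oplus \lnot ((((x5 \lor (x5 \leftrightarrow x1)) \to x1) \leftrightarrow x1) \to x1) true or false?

F

Substituting x1=F, x6=F, x4=T, x5=F:
x6 \lor x1 = F \lor F = F
(x6 \lor x1) \leftrightarrow x4 = F \leftrightarrow T = F
x4 \to x1 = T \to F = F
((x6 \lor x1) \leftrightarrow x4) \leftrightarrow (x4 \to x1) = F \leftrightarrow F = T
\lnot (((x6 \lor x1) \leftrightarrow x4) \leftrightarrow (x4 \to x1)) = \lnot T = F
x6 \leftrightarrow \lnot (((x6 \lor x1) \leftrightarrow x4) \leftrightarrow (x4 \to x1)) = F \leftrightarrow F = T
x6 \land (x6 \leftrightarrow \lnot (((x6 \lor x1) \leftrightarrow x4) \leftrightarrow (x4 \to x1))) = F \land T = F
\lnot (x6 \land (x6 \leftrightarrow \lnot (((x6 \lor x1) \leftrightarrow x4) \leftrightarrow (x4 \to x1)))) = \lnot F = T
x5 \leftrightarrow x1 = F \leftrightarrow F = T
x5 \lor (x5 \leftrightarrow x1) = F \lor T = T
(x5 \lor (x5 \leftrightarrow x1)) \to x1 = T \to F = F
((x5 \lor (x5 \leftrightarrow x1)) \to x1) \leftrightarrow x1 = F \leftrightarrow F = T
(((x5 \lor (x5 \leftrightarrow x1)) \to x1) \leftrightarrow x1) \to x1 = T \to F = F
\lnot ((((x5 \lor (x5 \leftrightarrow x1)) \to x1) \leftrightarrow x1) \to x1) = \lnot F = T
\lnot (x6 \land (x6 \leftrightarrow \lnot (((x6 \lor x1) \leftrightarrow x4) \leftrightarrow (x4 \to x1)))) \oplus \lnot ((((x5 \lor (x5 \leftrightarrow x1)) \to x1) \leftrightarrow x1) \to x1) = T \oplus T = F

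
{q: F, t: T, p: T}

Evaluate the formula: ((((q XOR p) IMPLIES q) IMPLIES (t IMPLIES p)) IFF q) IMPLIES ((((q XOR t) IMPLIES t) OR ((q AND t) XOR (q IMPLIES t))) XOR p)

T

q XOR p = F XOR T = T
(q XOR p) IMPLIES q = T IMPLIES F = F
t IMPLIES p = T IMPLIES T = T
((q XOR p) IMPLIES q) IMPLIES (t IMPLIES p) = F IMPLIES T = T
(((q XOR p) IMPLIES q) IMPLIES (t IMPLIES p)) IFF q = T IFF F = F
q XOR t = F XOR T = T
(q XOR t) IMPLIES t = T IMPLIES T = T
q AND t = F AND T = F
q IMPLIES t = F IMPLIES T = T
(q AND t) XOR (q IMPLIES t) = F XOR T = T
((q XOR t) IMPLIES t) OR ((q AND t) XOR (q IMPLIES t)) = T OR T = T
(((q XOR t) IMPLIES t) OR ((q AND t) XOR (q IMPLIES t))) XOR p = T XOR T = F
((((q XOR p) IMPLIES q) IMPLIES (t IMPLIES p)) IFF q) IMPLIES ((((q XOR t) IMPLIES t) OR ((q AND t) XOR (q IMPLIES t))) XOR p) = F IMPLIES F = T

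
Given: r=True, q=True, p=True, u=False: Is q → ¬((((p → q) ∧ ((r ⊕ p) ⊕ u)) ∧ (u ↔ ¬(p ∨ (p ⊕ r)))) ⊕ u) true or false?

p → q = True → True = True
r ⊕ p = True ⊕ True = False
(r ⊕ p) ⊕ u = False ⊕ False = False
(p → q) ∧ ((r ⊕ p) ⊕ u) = True ∧ False = False
p ⊕ r = True ⊕ True = False
p ∨ (p ⊕ r) = True ∨ False = True
¬(p ∨ (p ⊕ r)) = ¬True = False
u ↔ ¬(p ∨ (p ⊕ r)) = False ↔ False = True
((p → q) ∧ ((r ⊕ p) ⊕ u)) ∧ (u ↔ ¬(p ∨ (p ⊕ r))) = False ∧ True = False
(((p → q) ∧ ((r ⊕ p) ⊕ u)) ∧ (u ↔ ¬(p ∨ (p ⊕ r)))) ⊕ u = False ⊕ False = False
¬((((p → q) ∧ ((r ⊕ p) ⊕ u)) ∧ (u ↔ ¬(p ∨ (p ⊕ r)))) ⊕ u) = ¬False = True
q → ¬((((p → q) ∧ ((r ⊕ p) ⊕ u)) ∧ (u ↔ ¬(p ∨ (p ⊕ r)))) ⊕ u) = True → True = True

True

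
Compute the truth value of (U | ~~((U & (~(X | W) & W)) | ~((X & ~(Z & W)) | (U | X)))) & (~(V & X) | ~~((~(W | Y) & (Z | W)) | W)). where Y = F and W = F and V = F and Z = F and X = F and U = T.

T

X | W = F | F = F
~(X | W) = ~F = T
~(X | W) & W = T & F = F
U & (~(X | W) & W) = T & F = F
Z & W = F & F = F
~(Z & W) = ~F = T
X & ~(Z & W) = F & T = F
U | X = T | F = T
(X & ~(Z & W)) | (U | X) = F | T = T
~((X & ~(Z & W)) | (U | X)) = ~T = F
(U & (~(X | W) & W)) | ~((X & ~(Z & W)) | (U | X)) = F | F = F
~((U & (~(X | W) & W)) | ~((X & ~(Z & W)) | (U | X))) = ~F = T
~~((U & (~(X | W) & W)) | ~((X & ~(Z & W)) | (U | X))) = ~T = F
U | ~~((U & (~(X | W) & W)) | ~((X & ~(Z & W)) | (U | X))) = T | F = T
V & X = F & F = F
~(V & X) = ~F = T
W | Y = F | F = F
~(W | Y) = ~F = T
Z | W = F | F = F
~(W | Y) & (Z | W) = T & F = F
(~(W | Y) & (Z | W)) | W = F | F = F
~((~(W | Y) & (Z | W)) | W) = ~F = T
~~((~(W | Y) & (Z | W)) | W) = ~T = F
~(V & X) | ~~((~(W | Y) & (Z | W)) | W) = T | F = T
(U | ~~((U & (~(X | W) & W)) | ~((X & ~(Z & W)) | (U | X)))) & (~(V & X) | ~~((~(W | Y) & (Z | W)) | W)) = T & T = T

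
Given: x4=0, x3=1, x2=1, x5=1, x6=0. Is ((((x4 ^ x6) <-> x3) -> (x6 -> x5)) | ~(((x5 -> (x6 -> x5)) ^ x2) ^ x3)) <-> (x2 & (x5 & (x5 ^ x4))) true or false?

x4 ^ x6 = 0 ^ 0 = 0
(x4 ^ x6) <-> x3 = 0 <-> 1 = 0
x6 -> x5 = 0 -> 1 = 1
((x4 ^ x6) <-> x3) -> (x6 -> x5) = 0 -> 1 = 1
x6 -> x5 = 0 -> 1 = 1
x5 -> (x6 -> x5) = 1 -> 1 = 1
(x5 -> (x6 -> x5)) ^ x2 = 1 ^ 1 = 0
((x5 -> (x6 -> x5)) ^ x2) ^ x3 = 0 ^ 1 = 1
~(((x5 -> (x6 -> x5)) ^ x2) ^ x3) = ~1 = 0
(((x4 ^ x6) <-> x3) -> (x6 -> x5)) | ~(((x5 -> (x6 -> x5)) ^ x2) ^ x3) = 1 | 0 = 1
x5 ^ x4 = 1 ^ 0 = 1
x5 & (x5 ^ x4) = 1 & 1 = 1
x2 & (x5 & (x5 ^ x4)) = 1 & 1 = 1
((((x4 ^ x6) <-> x3) -> (x6 -> x5)) | ~(((x5 -> (x6 -> x5)) ^ x2) ^ x3)) <-> (x2 & (x5 & (x5 ^ x4))) = 1 <-> 1 = 1

1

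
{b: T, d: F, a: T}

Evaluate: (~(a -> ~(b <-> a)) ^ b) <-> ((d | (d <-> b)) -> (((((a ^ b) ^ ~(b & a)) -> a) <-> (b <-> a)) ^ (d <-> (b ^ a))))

F

b <-> a = T <-> T = T
~(b <-> a) = ~T = F
a -> ~(b <-> a) = T -> F = F
~(a -> ~(b <-> a)) = ~F = T
~(a -> ~(b <-> a)) ^ b = T ^ T = F
d <-> b = F <-> T = F
d | (d <-> b) = F | F = F
a ^ b = T ^ T = F
b & a = T & T = T
~(b & a) = ~T = F
(a ^ b) ^ ~(b & a) = F ^ F = F
((a ^ b) ^ ~(b & a)) -> a = F -> T = T
b <-> a = T <-> T = T
(((a ^ b) ^ ~(b & a)) -> a) <-> (b <-> a) = T <-> T = T
b ^ a = T ^ T = F
d <-> (b ^ a) = F <-> F = T
((((a ^ b) ^ ~(b & a)) -> a) <-> (b <-> a)) ^ (d <-> (b ^ a)) = T ^ T = F
(d | (d <-> b)) -> (((((a ^ b) ^ ~(b & a)) -> a) <-> (b <-> a)) ^ (d <-> (b ^ a))) = F -> F = T
(~(a -> ~(b <-> a)) ^ b) <-> ((d | (d <-> b)) -> (((((a ^ b) ^ ~(b & a)) -> a) <-> (b <-> a)) ^ (d <-> (b ^ a)))) = F <-> T = F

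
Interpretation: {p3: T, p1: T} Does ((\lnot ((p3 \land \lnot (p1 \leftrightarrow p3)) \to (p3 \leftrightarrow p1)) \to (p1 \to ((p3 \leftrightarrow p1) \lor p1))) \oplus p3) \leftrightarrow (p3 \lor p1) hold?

p1 \leftrightarrow p3 = T \leftrightarrow T = T
\lnot (p1 \leftrightarrow p3) = \lnot T = F
p3 \land \lnot (p1 \leftrightarrow p3) = T \land F = F
p3 \leftrightarrow p1 = T \leftrightarrow T = T
(p3 \land \lnot (p1 \leftrightarrow p3)) \to (p3 \leftrightarrow p1) = F \to T = T
\lnot ((p3 \land \lnot (p1 \leftrightarrow p3)) \to (p3 \leftrightarrow p1)) = \lnot T = F
p3 \leftrightarrow p1 = T \leftrightarrow T = T
(p3 \leftrightarrow p1) \lor p1 = T \lor T = T
p1 \to ((p3 \leftrightarrow p1) \lor p1) = T \to T = T
\lnot ((p3 \land \lnot (p1 \leftrightarrow p3)) \to (p3 \leftrightarrow p1)) \to (p1 \to ((p3 \leftrightarrow p1) \lor p1)) = F \to T = T
(\lnot ((p3 \land \lnot (p1 \leftrightarrow p3)) \to (p3 \leftrightarrow p1)) \to (p1 \to ((p3 \leftrightarrow p1) \lor p1))) \oplus p3 = T \oplus T = F
p3 \lor p1 = T \lor T = T
((\lnot ((p3 \land \lnot (p1 \leftrightarrow p3)) \to (p3 \leftrightarrow p1)) \to (p1 \to ((p3 \leftrightarrow p1) \lor p1))) \oplus p3) \leftrightarrow (p3 \lor p1) = F \leftrightarrow T = F

F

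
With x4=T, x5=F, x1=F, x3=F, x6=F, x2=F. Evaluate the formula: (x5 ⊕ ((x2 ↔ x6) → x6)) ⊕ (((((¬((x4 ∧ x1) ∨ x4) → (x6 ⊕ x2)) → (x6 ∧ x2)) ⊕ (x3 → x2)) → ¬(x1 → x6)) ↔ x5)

x2 ↔ x6 = F ↔ F = T
(x2 ↔ x6) → x6 = T → F = F
x5 ⊕ ((x2 ↔ x6) → x6) = F ⊕ F = F
x4 ∧ x1 = T ∧ F = F
(x4 ∧ x1) ∨ x4 = F ∨ T = T
¬((x4 ∧ x1) ∨ x4) = ¬T = F
x6 ⊕ x2 = F ⊕ F = F
¬((x4 ∧ x1) ∨ x4) → (x6 ⊕ x2) = F → F = T
x6 ∧ x2 = F ∧ F = F
(¬((x4 ∧ x1) ∨ x4) → (x6 ⊕ x2)) → (x6 ∧ x2) = T → F = F
x3 → x2 = F → F = T
((¬((x4 ∧ x1) ∨ x4) → (x6 ⊕ x2)) → (x6 ∧ x2)) ⊕ (x3 → x2) = F ⊕ T = T
x1 → x6 = F → F = T
¬(x1 → x6) = ¬T = F
(((¬((x4 ∧ x1) ∨ x4) → (x6 ⊕ x2)) → (x6 ∧ x2)) ⊕ (x3 → x2)) → ¬(x1 → x6) = T → F = F
((((¬((x4 ∧ x1) ∨ x4) → (x6 ⊕ x2)) → (x6 ∧ x2)) ⊕ (x3 → x2)) → ¬(x1 → x6)) ↔ x5 = F ↔ F = T
(x5 ⊕ ((x2 ↔ x6) → x6)) ⊕ (((((¬((x4 ∧ x1) ∨ x4) → (x6 ⊕ x2)) → (x6 ∧ x2)) ⊕ (x3 → x2)) → ¬(x1 → x6)) ↔ x5) = F ⊕ T = T

T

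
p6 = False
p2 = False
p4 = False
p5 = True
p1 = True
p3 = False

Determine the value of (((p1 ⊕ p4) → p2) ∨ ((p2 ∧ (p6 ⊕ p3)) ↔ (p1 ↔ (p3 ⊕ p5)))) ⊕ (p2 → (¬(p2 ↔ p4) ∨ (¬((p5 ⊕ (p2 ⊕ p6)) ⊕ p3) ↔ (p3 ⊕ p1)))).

True

p1 ⊕ p4 = True ⊕ False = True
(p1 ⊕ p4) → p2 = True → False = False
p6 ⊕ p3 = False ⊕ False = False
p2 ∧ (p6 ⊕ p3) = False ∧ False = False
p3 ⊕ p5 = False ⊕ True = True
p1 ↔ (p3 ⊕ p5) = True ↔ True = True
(p2 ∧ (p6 ⊕ p3)) ↔ (p1 ↔ (p3 ⊕ p5)) = False ↔ True = False
((p1 ⊕ p4) → p2) ∨ ((p2 ∧ (p6 ⊕ p3)) ↔ (p1 ↔ (p3 ⊕ p5))) = False ∨ False = False
p2 ↔ p4 = False ↔ False = True
¬(p2 ↔ p4) = ¬True = False
p2 ⊕ p6 = False ⊕ False = False
p5 ⊕ (p2 ⊕ p6) = True ⊕ False = True
(p5 ⊕ (p2 ⊕ p6)) ⊕ p3 = True ⊕ False = True
¬((p5 ⊕ (p2 ⊕ p6)) ⊕ p3) = ¬True = False
p3 ⊕ p1 = False ⊕ True = True
¬((p5 ⊕ (p2 ⊕ p6)) ⊕ p3) ↔ (p3 ⊕ p1) = False ↔ True = False
¬(p2 ↔ p4) ∨ (¬((p5 ⊕ (p2 ⊕ p6)) ⊕ p3) ↔ (p3 ⊕ p1)) = False ∨ False = False
p2 → (¬(p2 ↔ p4) ∨ (¬((p5 ⊕ (p2 ⊕ p6)) ⊕ p3) ↔ (p3 ⊕ p1))) = False → False = True
(((p1 ⊕ p4) → p2) ∨ ((p2 ∧ (p6 ⊕ p3)) ↔ (p1 ↔ (p3 ⊕ p5)))) ⊕ (p2 → (¬(p2 ↔ p4) ∨ (¬((p5 ⊕ (p2 ⊕ p6)) ⊕ p3) ↔ (p3 ⊕ p1)))) = False ⊕ True = True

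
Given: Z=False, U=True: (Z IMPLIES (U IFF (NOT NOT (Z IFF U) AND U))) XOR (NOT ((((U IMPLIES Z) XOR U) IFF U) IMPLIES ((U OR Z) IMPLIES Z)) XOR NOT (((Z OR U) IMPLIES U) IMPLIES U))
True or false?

Z IFF U = False IFF True = False
NOT (Z IFF U) = NOT False = True
NOT NOT (Z IFF U) = NOT True = False
NOT NOT (Z IFF U) AND U = False AND True = False
U IFF (NOT NOT (Z IFF U) AND U) = True IFF False = False
Z IMPLIES (U IFF (NOT NOT (Z IFF U) AND U)) = False IMPLIES False = True
U IMPLIES Z = True IMPLIES False = False
(U IMPLIES Z) XOR U = False XOR True = True
((U IMPLIES Z) XOR U) IFF U = True IFF True = True
U OR Z = True OR False = True
(U OR Z) IMPLIES Z = True IMPLIES False = False
(((U IMPLIES Z) XOR U) IFF U) IMPLIES ((U OR Z) IMPLIES Z) = True IMPLIES False = False
NOT ((((U IMPLIES Z) XOR U) IFF U) IMPLIES ((U OR Z) IMPLIES Z)) = NOT False = True
Z OR U = False OR True = True
(Z OR U) IMPLIES U = True IMPLIES True = True
((Z OR U) IMPLIES U) IMPLIES U = True IMPLIES True = True
NOT (((Z OR U) IMPLIES U) IMPLIES U) = NOT True = False
NOT ((((U IMPLIES Z) XOR U) IFF U) IMPLIES ((U OR Z) IMPLIES Z)) XOR NOT (((Z OR U) IMPLIES U) IMPLIES U) = True XOR False = True
(Z IMPLIES (U IFF (NOT NOT (Z IFF U) AND U))) XOR (NOT ((((U IMPLIES Z) XOR U) IFF U) IMPLIES ((U OR Z) IMPLIES Z)) XOR NOT (((Z OR U) IMPLIES U) IMPLIES U)) = True XOR True = False

False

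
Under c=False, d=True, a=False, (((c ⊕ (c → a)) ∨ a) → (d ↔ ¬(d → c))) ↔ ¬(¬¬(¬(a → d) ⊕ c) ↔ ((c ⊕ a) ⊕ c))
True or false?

Substituting c=False, d=True, a=False:
c → a = False → False = True
c ⊕ (c → a) = False ⊕ True = True
(c ⊕ (c → a)) ∨ a = True ∨ False = True
d → c = True → False = False
¬(d → c) = ¬False = True
d ↔ ¬(d → c) = True ↔ True = True
((c ⊕ (c → a)) ∨ a) → (d ↔ ¬(d → c)) = True → True = True
a → d = False → True = True
¬(a → d) = ¬True = False
¬(a → d) ⊕ c = False ⊕ False = False
¬(¬(a → d) ⊕ c) = ¬False = True
¬¬(¬(a → d) ⊕ c) = ¬True = False
c ⊕ a = False ⊕ False = False
(c ⊕ a) ⊕ c = False ⊕ False = False
¬¬(¬(a → d) ⊕ c) ↔ ((c ⊕ a) ⊕ c) = False ↔ False = True
¬(¬¬(¬(a → d) ⊕ c) ↔ ((c ⊕ a) ⊕ c)) = ¬True = False
(((c ⊕ (c → a)) ∨ a) → (d ↔ ¬(d → c))) ↔ ¬(¬¬(¬(a → d) ⊕ c) ↔ ((c ⊕ a) ⊕ c)) = True ↔ False = False

False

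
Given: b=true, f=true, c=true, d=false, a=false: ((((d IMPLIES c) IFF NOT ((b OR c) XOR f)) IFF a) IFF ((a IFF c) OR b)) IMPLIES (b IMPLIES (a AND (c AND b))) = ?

d IMPLIES c = false IMPLIES true = true
b OR c = true OR true = true
(b OR c) XOR f = true XOR true = false
NOT ((b OR c) XOR f) = NOT false = true
(d IMPLIES c) IFF NOT ((b OR c) XOR f) = true IFF true = true
((d IMPLIES c) IFF NOT ((b OR c) XOR f)) IFF a = true IFF false = false
a IFF c = false IFF true = false
(a IFF c) OR b = false OR true = true
(((d IMPLIES c) IFF NOT ((b OR c) XOR f)) IFF a) IFF ((a IFF c) OR b) = false IFF true = false
c AND b = true AND true = true
a AND (c AND b) = false AND true = false
b IMPLIES (a AND (c AND b)) = true IMPLIES false = false
((((d IMPLIES c) IFF NOT ((b OR c) XOR f)) IFF a) IFF ((a IFF c) OR b)) IMPLIES (b IMPLIES (a AND (c AND b))) = false IMPLIES false = true

true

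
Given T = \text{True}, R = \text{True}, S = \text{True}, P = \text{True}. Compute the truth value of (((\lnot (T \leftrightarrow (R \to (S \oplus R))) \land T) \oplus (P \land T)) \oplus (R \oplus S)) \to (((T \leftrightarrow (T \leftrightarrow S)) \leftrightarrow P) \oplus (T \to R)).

\text{True}

S \oplus R = \text{True} \oplus \text{True} = \text{False}
R \to (S \oplus R) = \text{True} \to \text{False} = \text{False}
T \leftrightarrow (R \to (S \oplus R)) = \text{True} \leftrightarrow \text{False} = \text{False}
\lnot (T \leftrightarrow (R \to (S \oplus R))) = \lnot \text{False} = \text{True}
\lnot (T \leftrightarrow (R \to (S \oplus R))) \land T = \text{True} \land \text{True} = \text{True}
P \land T = \text{True} \land \text{True} = \text{True}
(\lnot (T \leftrightarrow (R \to (S \oplus R))) \land T) \oplus (P \land T) = \text{True} \oplus \text{True} = \text{False}
R \oplus S = \text{True} \oplus \text{True} = \text{False}
((\lnot (T \leftrightarrow (R \to (S \oplus R))) \land T) \oplus (P \land T)) \oplus (R \oplus S) = \text{False} \oplus \text{False} = \text{False}
T \leftrightarrow S = \text{True} \leftrightarrow \text{True} = \text{True}
T \leftrightarrow (T \leftrightarrow S) = \text{True} \leftrightarrow \text{True} = \text{True}
(T \leftrightarrow (T \leftrightarrow S)) \leftrightarrow P = \text{True} \leftrightarrow \text{True} = \text{True}
T \to R = \text{True} \to \text{True} = \text{True}
((T \leftrightarrow (T \leftrightarrow S)) \leftrightarrow P) \oplus (T \to R) = \text{True} \oplus \text{True} = \text{False}
(((\lnot (T \leftrightarrow (R \to (S \oplus R))) \land T) \oplus (P \land T)) \oplus (R \oplus S)) \to (((T \leftrightarrow (T \leftrightarrow S)) \leftrightarrow P) \oplus (T \to R)) = \text{False} \to \text{False} = \text{True}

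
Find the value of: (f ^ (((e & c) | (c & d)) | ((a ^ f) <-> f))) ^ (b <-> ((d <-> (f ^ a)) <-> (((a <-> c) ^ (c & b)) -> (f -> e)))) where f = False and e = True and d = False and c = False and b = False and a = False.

e & c = True & False = False
c & d = False & False = False
(e & c) | (c & d) = False | False = False
a ^ f = False ^ False = False
(a ^ f) <-> f = False <-> False = True
((e & c) | (c & d)) | ((a ^ f) <-> f) = False | True = True
f ^ (((e & c) | (c & d)) | ((a ^ f) <-> f)) = False ^ True = True
f ^ a = False ^ False = False
d <-> (f ^ a) = False <-> False = True
a <-> c = False <-> False = True
c & b = False & False = False
(a <-> c) ^ (c & b) = True ^ False = True
f -> e = False -> True = True
((a <-> c) ^ (c & b)) -> (f -> e) = True -> True = True
(d <-> (f ^ a)) <-> (((a <-> c) ^ (c & b)) -> (f -> e)) = True <-> True = True
b <-> ((d <-> (f ^ a)) <-> (((a <-> c) ^ (c & b)) -> (f -> e))) = False <-> True = False
(f ^ (((e & c) | (c & d)) | ((a ^ f) <-> f))) ^ (b <-> ((d <-> (f ^ a)) <-> (((a <-> c) ^ (c & b)) -> (f -> e)))) = True ^ False = True

True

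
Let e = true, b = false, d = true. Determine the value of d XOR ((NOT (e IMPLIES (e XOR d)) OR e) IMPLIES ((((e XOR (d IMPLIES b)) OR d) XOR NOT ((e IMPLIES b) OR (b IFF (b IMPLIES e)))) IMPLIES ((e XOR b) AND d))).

e XOR d = true XOR true = false
e IMPLIES (e XOR d) = true IMPLIES false = false
NOT (e IMPLIES (e XOR d)) = NOT false = true
NOT (e IMPLIES (e XOR d)) OR e = true OR true = true
d IMPLIES b = true IMPLIES false = false
e XOR (d IMPLIES b) = true XOR false = true
(e XOR (d IMPLIES b)) OR d = true OR true = true
e IMPLIES b = true IMPLIES false = false
b IMPLIES e = false IMPLIES true = true
b IFF (b IMPLIES e) = false IFF true = false
(e IMPLIES b) OR (b IFF (b IMPLIES e)) = false OR false = false
NOT ((e IMPLIES b) OR (b IFF (b IMPLIES e))) = NOT false = true
((e XOR (d IMPLIES b)) OR d) XOR NOT ((e IMPLIES b) OR (b IFF (b IMPLIES e))) = true XOR true = false
e XOR b = true XOR false = true
(e XOR b) AND d = true AND true = true
(((e XOR (d IMPLIES b)) OR d) XOR NOT ((e IMPLIES b) OR (b IFF (b IMPLIES e)))) IMPLIES ((e XOR b) AND d) = false IMPLIES true = true
(NOT (e IMPLIES (e XOR d)) OR e) IMPLIES ((((e XOR (d IMPLIES b)) OR d) XOR NOT ((e IMPLIES b) OR (b IFF (b IMPLIES e)))) IMPLIES ((e XOR b) AND d)) = true IMPLIES true = true
d XOR ((NOT (e IMPLIES (e XOR d)) OR e) IMPLIES ((((e XOR (d IMPLIES b)) OR d) XOR NOT ((e IMPLIES b) OR (b IFF (b IMPLIES e)))) IMPLIES ((e XOR b) AND d))) = true XOR true = false

false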